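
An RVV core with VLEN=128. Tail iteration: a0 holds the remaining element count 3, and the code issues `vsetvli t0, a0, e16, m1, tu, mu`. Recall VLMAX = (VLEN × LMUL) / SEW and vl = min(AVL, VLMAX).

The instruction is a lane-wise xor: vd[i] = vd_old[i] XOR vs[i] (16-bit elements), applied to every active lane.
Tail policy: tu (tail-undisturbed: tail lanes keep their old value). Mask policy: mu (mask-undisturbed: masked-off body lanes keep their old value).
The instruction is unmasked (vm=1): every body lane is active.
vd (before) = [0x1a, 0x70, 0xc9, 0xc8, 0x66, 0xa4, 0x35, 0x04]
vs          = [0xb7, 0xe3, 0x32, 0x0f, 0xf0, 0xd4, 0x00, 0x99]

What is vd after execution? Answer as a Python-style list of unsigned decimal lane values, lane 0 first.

vd = [173, 147, 251, 200, 102, 164, 53, 4]

VLMAX = VLEN×LMUL/SEW = 128×1/16 = 8
AVL=3 ≤ VLMAX=8, so vl = 3
  i=0: xor(0x1a,0xb7) → 173
  i=1: xor(0x70,0xe3) → 147
  i=2: xor(0xc9,0x32) → 251
  i=3: tail/keep → 200
  i=4: tail/keep → 102
  i=5: tail/keep → 164
  i=6: tail/keep → 53
  i=7: tail/keep → 4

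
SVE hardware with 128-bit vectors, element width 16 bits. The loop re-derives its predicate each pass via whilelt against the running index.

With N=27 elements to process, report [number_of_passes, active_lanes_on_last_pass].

[iterations, last_vl] = [4, 3]

128-bit reg / 16-bit elem → 8 lanes
27 elements at 8/iter → 4 passes, remainder 3 on the last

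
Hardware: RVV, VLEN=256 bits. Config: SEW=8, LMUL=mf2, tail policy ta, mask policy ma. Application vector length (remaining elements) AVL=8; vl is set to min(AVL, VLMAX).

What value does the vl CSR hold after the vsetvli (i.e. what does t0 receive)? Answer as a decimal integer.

vl = 8

VLMAX = (256 × 1/2) / 8 = 16 lanes
vl = min(AVL, VLMAX) = min(8, 16) = 8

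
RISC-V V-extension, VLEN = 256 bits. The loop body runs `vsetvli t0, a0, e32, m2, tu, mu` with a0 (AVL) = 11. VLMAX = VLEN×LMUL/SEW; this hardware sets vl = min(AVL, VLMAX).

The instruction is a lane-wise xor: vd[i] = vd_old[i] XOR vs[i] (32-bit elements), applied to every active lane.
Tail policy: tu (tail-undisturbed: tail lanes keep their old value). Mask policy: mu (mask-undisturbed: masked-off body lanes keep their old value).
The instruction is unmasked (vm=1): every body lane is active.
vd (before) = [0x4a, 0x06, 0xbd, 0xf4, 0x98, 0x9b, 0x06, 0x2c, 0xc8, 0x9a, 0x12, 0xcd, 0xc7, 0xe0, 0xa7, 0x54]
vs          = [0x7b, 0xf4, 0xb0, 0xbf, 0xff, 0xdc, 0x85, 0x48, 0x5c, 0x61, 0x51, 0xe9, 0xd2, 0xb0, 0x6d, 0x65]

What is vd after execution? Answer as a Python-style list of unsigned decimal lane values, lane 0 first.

VLMAX = VLEN×LMUL/SEW = 256×2/32 = 16
vl ← min(11, 16) = 11
[0] xor(0x4a,0x7b) = 0x31
[1] xor(0x06,0xf4) = 0xf2
[2] xor(0xbd,0xb0) = 0x0d
[3] xor(0xf4,0xbf) = 0x4b
[4] xor(0x98,0xff) = 0x67
[5] xor(0x9b,0xdc) = 0x47
[6] xor(0x06,0x85) = 0x83
[7] xor(0x2c,0x48) = 0x64
[8] xor(0xc8,0x5c) = 0x94
[9] xor(0x9a,0x61) = 0xfb
[10] xor(0x12,0x51) = 0x43
[11] tail/keep = 0xcd
[12] tail/keep = 0xc7
[13] tail/keep = 0xe0
[14] tail/keep = 0xa7
[15] tail/keep = 0x54

vd = [49, 242, 13, 75, 103, 71, 131, 100, 148, 251, 67, 205, 199, 224, 167, 84]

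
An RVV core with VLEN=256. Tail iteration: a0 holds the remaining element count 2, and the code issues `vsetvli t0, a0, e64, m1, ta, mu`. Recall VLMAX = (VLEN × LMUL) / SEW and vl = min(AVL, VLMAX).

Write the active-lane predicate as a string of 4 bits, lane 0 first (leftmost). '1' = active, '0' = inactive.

VLMAX = (256 × 1) / 64 = 4 lanes
vl = min(AVL, VLMAX) = min(2, 4) = 2
bits (lane 0 leftmost): 1100

predicate = 1100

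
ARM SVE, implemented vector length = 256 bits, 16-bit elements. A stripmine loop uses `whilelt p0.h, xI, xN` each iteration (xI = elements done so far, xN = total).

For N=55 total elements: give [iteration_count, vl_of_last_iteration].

[iterations, last_vl] = [4, 7]

256-bit reg / 16-bit elem → 16 lanes
iterations = ceil(55/16) = 4; final-pass vl = 7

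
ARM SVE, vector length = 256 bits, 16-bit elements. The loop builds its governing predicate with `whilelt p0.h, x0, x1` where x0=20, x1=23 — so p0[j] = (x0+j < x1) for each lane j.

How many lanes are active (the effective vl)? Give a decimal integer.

vl = 3

lane count: 256 div 16 = 16
active while 20+j < 23, i.e. j ∈ [0,3) capped at 16 ⇒ 3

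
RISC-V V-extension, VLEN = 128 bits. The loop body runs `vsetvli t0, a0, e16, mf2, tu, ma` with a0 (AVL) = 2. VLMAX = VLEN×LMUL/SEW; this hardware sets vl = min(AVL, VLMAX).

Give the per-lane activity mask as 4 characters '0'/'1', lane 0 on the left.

predicate = 1100

VLMAX = (128 × 1/2) / 16 = 4 lanes
vl ← min(2, 4) = 2
bits (lane 0 leftmost): 1100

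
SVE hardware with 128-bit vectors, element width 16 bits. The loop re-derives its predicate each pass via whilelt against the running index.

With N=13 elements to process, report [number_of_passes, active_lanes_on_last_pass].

[iterations, last_vl] = [2, 5]

lane count: 128 div 16 = 8
N=13: ⌈13/8⌉ = 2 iters; last vl = 13 − 1×8 = 5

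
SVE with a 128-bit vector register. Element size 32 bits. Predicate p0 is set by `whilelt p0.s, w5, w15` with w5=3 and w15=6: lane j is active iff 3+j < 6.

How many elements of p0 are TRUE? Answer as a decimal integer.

register lanes = 128/32 = 4
whilelt: lane j active iff 3+j < 6 → j < 3 → 3 active

vl = 3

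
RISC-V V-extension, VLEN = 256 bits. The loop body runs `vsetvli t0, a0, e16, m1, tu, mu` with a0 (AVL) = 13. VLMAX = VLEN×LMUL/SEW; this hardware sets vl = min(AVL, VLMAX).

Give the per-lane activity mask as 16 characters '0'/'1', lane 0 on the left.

predicate = 1111111111111000

lanes per group: 256·1/16 = 16
vl ← min(13, 16) = 13
bits (lane 0 leftmost): 1111111111111000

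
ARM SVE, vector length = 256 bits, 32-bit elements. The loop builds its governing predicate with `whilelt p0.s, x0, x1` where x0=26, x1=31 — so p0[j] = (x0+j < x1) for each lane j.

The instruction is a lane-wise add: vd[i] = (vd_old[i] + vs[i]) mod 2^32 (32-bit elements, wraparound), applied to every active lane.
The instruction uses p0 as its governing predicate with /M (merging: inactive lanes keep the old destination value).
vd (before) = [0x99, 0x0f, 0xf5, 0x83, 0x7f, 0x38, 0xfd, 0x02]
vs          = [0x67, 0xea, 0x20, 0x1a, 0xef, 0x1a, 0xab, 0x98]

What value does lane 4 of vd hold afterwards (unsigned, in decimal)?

lane count: 256 div 32 = 8
p0[j] = (26+j < 31); true for j=0..4 → 5 lanes set
vd[0] add(0x99,0x67) -> 0x100
vd[1] add(0x0f,0xea) -> 0xf9
vd[2] add(0xf5,0x20) -> 0x115
vd[3] add(0x83,0x1a) -> 0x9d
vd[4] add(0x7f,0xef) -> 0x16e
vd[5] tail/keep -> 0x38
vd[6] tail/keep -> 0xfd
vd[7] tail/keep -> 0x02

vd[4] = 366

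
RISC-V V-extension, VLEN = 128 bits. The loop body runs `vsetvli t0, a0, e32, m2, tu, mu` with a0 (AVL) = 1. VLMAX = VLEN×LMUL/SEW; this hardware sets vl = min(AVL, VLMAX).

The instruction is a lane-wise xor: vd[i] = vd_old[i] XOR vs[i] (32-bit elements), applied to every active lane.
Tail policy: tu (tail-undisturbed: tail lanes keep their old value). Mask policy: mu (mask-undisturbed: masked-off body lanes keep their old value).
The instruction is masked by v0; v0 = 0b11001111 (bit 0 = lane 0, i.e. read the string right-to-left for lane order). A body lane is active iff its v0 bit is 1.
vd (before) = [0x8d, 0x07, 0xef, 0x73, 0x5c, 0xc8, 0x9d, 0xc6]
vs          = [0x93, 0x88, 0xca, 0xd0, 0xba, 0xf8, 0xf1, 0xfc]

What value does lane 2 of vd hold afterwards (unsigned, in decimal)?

VLMAX = VLEN×LMUL/SEW = 128×2/32 = 8
AVL=1 ≤ VLMAX=8, so vl = 1
[0] xor(0x8d,0x93) = 0x1e
[1] tail/keep = 0x07
[2] tail/keep = 0xef
[3] tail/keep = 0x73
[4] tail/keep = 0x5c
[5] tail/keep = 0xc8
[6] tail/keep = 0x9d
[7] tail/keep = 0xc6

vd[2] = 239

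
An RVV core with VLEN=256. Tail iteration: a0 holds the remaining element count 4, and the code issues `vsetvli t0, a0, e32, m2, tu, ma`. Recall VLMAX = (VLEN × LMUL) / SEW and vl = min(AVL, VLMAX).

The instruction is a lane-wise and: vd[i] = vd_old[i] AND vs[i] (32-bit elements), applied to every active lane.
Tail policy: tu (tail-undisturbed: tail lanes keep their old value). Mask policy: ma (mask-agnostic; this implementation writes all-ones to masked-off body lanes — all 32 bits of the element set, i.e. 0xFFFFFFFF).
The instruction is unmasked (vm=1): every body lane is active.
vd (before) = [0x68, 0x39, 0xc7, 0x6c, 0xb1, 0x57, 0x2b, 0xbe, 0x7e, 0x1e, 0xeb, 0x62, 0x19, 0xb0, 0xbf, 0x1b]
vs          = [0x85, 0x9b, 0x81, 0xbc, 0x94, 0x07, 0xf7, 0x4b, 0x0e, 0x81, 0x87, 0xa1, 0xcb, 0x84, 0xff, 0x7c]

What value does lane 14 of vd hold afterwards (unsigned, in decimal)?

vd[14] = 191

VLMAX = (256 × 2) / 32 = 16 lanes
AVL=4 ≤ VLMAX=16, so vl = 4
lane  0: and(0x68,0x85) ⇒ 0x00
lane  1: and(0x39,0x9b) ⇒ 0x19
lane  2: and(0xc7,0x81) ⇒ 0x81
lane  3: and(0x6c,0xbc) ⇒ 0x2c
lane  4: tail/keep ⇒ 0xb1
lane  5: tail/keep ⇒ 0x57
lane  6: tail/keep ⇒ 0x2b
lane  7: tail/keep ⇒ 0xbe
lane  8: tail/keep ⇒ 0x7e
lane  9: tail/keep ⇒ 0x1e
lane 10: tail/keep ⇒ 0xeb
lane 11: tail/keep ⇒ 0x62
lane 12: tail/keep ⇒ 0x19
lane 13: tail/keep ⇒ 0xb0
lane 14: tail/keep ⇒ 0xbf
lane 15: tail/keep ⇒ 0x1b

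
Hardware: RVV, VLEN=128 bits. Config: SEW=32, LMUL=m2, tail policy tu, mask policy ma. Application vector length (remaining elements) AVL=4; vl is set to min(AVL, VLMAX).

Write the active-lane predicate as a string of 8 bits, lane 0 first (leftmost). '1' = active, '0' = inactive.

predicate = 11110000

VLMAX = VLEN×LMUL/SEW = 128×2/32 = 8
AVL=4 ≤ VLMAX=8, so vl = 4
bits (lane 0 leftmost): 11110000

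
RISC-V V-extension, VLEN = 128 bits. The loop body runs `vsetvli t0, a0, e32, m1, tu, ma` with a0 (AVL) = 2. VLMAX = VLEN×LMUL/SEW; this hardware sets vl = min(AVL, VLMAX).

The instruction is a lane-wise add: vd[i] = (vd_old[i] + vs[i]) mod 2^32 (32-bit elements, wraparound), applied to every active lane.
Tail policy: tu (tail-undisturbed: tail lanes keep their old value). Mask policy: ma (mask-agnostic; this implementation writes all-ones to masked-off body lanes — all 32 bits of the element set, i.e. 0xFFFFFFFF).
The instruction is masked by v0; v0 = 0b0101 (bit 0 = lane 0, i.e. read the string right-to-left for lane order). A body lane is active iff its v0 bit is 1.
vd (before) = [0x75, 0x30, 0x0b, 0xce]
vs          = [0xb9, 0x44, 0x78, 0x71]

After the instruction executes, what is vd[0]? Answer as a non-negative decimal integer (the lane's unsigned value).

vd[0] = 302

lanes per group: 128·1/32 = 4
vl ← min(2, 4) = 2
vd[0] add(0x75,0xb9) -> 0x12e
vd[1] mask-off/ones -> 0xffffffff
vd[2] tail/keep -> 0x0b
vd[3] tail/keep -> 0xce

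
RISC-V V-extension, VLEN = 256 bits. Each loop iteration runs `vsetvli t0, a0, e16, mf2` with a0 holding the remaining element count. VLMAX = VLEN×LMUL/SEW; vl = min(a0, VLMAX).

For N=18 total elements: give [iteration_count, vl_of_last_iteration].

lanes per group: 256·1/2/16 = 8
N=18: ⌈18/8⌉ = 3 iters; last vl = 18 − 2×8 = 2

[iterations, last_vl] = [3, 2]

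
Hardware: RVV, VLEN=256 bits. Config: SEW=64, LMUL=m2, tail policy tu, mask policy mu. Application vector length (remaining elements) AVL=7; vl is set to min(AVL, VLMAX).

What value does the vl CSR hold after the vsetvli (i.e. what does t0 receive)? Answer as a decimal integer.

VLMAX = (256 × 2) / 64 = 8 lanes
vl = min(AVL, VLMAX) = min(7, 8) = 7

vl = 7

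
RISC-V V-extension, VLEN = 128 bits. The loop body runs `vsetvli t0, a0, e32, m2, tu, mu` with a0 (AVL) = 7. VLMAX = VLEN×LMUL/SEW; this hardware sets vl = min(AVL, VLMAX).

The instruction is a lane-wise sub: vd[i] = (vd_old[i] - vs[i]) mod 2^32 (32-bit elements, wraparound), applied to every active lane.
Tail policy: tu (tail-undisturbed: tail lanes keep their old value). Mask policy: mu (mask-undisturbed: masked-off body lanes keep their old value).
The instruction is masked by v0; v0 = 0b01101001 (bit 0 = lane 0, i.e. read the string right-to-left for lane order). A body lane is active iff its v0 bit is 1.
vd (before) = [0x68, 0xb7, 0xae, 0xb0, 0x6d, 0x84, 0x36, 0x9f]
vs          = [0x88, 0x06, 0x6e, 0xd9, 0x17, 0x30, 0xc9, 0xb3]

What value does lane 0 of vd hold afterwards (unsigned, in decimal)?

VLMAX = (128 × 2) / 32 = 8 lanes
AVL=7 ≤ VLMAX=8, so vl = 7
vd[0] sub(0x68,0x88) -> 0xffffffe0
vd[1] mask-off/keep -> 0xb7
vd[2] mask-off/keep -> 0xae
vd[3] sub(0xb0,0xd9) -> 0xffffffd7
vd[4] mask-off/keep -> 0x6d
vd[5] sub(0x84,0x30) -> 0x54
vd[6] sub(0x36,0xc9) -> 0xffffff6d
vd[7] tail/keep -> 0x9f

vd[0] = 4294967264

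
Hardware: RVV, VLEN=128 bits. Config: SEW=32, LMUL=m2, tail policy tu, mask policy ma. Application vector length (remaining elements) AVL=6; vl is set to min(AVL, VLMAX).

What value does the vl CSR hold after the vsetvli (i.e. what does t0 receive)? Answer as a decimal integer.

vl = 6

VLMAX = (128 × 2) / 32 = 8 lanes
AVL=6 ≤ VLMAX=8, so vl = 6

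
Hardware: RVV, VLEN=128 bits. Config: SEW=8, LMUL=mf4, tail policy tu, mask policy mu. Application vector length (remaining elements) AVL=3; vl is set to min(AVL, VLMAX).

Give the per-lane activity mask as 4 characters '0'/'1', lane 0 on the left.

lanes per group: 128·1/4/8 = 4
vl = min(AVL, VLMAX) = min(3, 4) = 3
bits (lane 0 leftmost): 1110

predicate = 1110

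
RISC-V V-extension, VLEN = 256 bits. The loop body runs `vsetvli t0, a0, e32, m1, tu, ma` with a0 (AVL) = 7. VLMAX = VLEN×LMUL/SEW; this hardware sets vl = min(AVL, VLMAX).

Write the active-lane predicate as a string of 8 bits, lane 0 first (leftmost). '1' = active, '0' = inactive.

VLMAX = VLEN×LMUL/SEW = 256×1/32 = 8
AVL=7 ≤ VLMAX=8, so vl = 7
bits (lane 0 leftmost): 11111110

predicate = 11111110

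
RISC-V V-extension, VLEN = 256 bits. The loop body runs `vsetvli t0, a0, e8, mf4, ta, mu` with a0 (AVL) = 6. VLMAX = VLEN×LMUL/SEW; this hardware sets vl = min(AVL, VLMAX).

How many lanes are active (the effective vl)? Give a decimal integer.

lanes per group: 256·1/4/8 = 8
vl ← min(6, 8) = 6

vl = 6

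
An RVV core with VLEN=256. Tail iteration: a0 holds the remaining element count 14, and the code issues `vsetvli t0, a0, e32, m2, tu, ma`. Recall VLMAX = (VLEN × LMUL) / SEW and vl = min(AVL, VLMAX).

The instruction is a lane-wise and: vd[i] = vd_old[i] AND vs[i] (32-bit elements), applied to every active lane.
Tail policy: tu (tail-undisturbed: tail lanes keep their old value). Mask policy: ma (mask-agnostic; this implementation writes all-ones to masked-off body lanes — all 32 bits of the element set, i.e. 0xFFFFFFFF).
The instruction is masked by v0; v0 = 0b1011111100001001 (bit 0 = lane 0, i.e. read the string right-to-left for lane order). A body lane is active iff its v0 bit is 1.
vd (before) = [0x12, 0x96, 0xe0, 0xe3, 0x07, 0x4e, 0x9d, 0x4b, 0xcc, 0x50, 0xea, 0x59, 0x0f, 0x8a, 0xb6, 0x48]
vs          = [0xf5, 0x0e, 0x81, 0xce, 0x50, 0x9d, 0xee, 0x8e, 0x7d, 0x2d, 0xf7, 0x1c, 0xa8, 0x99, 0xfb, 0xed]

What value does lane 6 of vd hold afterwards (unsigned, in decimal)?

vd[6] = 4294967295

lanes per group: 256·2/32 = 16
AVL=14 ≤ VLMAX=16, so vl = 14
lane  0: and(0x12,0xf5) ⇒ 0x10
lane  1: mask-off/ones ⇒ 0xffffffff
lane  2: mask-off/ones ⇒ 0xffffffff
lane  3: and(0xe3,0xce) ⇒ 0xc2
lane  4: mask-off/ones ⇒ 0xffffffff
lane  5: mask-off/ones ⇒ 0xffffffff
lane  6: mask-off/ones ⇒ 0xffffffff
lane  7: mask-off/ones ⇒ 0xffffffff
lane  8: and(0xcc,0x7d) ⇒ 0x4c
lane  9: and(0x50,0x2d) ⇒ 0x00
lane 10: and(0xea,0xf7) ⇒ 0xe2
lane 11: and(0x59,0x1c) ⇒ 0x18
lane 12: and(0x0f,0xa8) ⇒ 0x08
lane 13: and(0x8a,0x99) ⇒ 0x88
lane 14: tail/keep ⇒ 0xb6
lane 15: tail/keep ⇒ 0x48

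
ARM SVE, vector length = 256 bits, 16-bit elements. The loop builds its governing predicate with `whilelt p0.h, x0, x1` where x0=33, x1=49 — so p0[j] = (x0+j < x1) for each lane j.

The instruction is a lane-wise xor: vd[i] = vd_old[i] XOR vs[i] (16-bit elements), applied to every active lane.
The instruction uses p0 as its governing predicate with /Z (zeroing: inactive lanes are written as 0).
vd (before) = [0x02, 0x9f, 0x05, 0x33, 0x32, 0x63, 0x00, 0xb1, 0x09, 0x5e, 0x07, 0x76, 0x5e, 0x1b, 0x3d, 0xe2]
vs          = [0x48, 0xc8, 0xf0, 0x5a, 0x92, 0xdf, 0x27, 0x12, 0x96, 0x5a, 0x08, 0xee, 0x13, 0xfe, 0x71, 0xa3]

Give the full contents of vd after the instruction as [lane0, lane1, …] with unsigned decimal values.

vd = [74, 87, 245, 105, 160, 188, 39, 163, 159, 4, 15, 152, 77, 229, 76, 65]

register lanes = 256/16 = 16
p0[j] = (33+j < 49); true for j=0..15 → 16 lanes set
[0] xor(0x02,0x48) = 0x4a
[1] xor(0x9f,0xc8) = 0x57
[2] xor(0x05,0xf0) = 0xf5
[3] xor(0x33,0x5a) = 0x69
[4] xor(0x32,0x92) = 0xa0
[5] xor(0x63,0xdf) = 0xbc
[6] xor(0x00,0x27) = 0x27
[7] xor(0xb1,0x12) = 0xa3
[8] xor(0x09,0x96) = 0x9f
[9] xor(0x5e,0x5a) = 0x04
[10] xor(0x07,0x08) = 0x0f
[11] xor(0x76,0xee) = 0x98
[12] xor(0x5e,0x13) = 0x4d
[13] xor(0x1b,0xfe) = 0xe5
[14] xor(0x3d,0x71) = 0x4c
[15] xor(0xe2,0xa3) = 0x41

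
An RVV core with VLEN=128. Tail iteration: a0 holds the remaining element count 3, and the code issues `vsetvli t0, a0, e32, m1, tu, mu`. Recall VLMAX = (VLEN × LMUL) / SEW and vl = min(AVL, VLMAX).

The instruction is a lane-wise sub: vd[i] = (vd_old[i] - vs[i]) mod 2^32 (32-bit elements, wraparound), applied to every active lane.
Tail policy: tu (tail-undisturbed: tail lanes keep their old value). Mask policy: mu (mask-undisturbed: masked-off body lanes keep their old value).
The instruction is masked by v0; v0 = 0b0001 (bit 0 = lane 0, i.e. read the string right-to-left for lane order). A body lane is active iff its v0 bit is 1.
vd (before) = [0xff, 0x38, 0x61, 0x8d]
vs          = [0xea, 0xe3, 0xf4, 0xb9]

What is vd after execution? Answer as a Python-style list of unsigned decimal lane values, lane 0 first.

vd = [21, 56, 97, 141]

VLMAX = VLEN×LMUL/SEW = 128×1/32 = 4
vl ← min(3, 4) = 3
  i=0: sub(0xff,0xea) → 21
  i=1: mask-off/keep → 56
  i=2: mask-off/keep → 97
  i=3: tail/keep → 141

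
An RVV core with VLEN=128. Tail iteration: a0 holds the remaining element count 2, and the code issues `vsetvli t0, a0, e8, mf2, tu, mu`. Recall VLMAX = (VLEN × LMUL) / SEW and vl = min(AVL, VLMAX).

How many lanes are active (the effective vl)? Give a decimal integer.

VLMAX = (128 × 1/2) / 8 = 8 lanes
AVL=2 ≤ VLMAX=8, so vl = 2

vl = 2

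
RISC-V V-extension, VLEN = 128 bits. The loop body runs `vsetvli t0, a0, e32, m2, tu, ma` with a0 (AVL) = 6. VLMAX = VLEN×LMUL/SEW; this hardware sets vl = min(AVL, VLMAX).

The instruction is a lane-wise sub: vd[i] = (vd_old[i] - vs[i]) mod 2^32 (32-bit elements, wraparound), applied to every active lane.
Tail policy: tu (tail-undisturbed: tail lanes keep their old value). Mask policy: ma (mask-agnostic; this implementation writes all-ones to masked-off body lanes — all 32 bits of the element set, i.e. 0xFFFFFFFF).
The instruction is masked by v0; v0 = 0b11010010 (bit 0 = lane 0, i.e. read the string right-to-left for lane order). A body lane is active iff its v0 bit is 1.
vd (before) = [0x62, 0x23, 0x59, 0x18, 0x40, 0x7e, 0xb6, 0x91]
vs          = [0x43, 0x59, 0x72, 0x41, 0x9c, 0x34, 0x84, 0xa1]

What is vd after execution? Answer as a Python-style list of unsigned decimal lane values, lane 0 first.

lanes per group: 128·2/32 = 8
vl = min(AVL, VLMAX) = min(6, 8) = 6
lane  0: mask-off/ones ⇒ 0xffffffff
lane  1: sub(0x23,0x59) ⇒ 0xffffffca
lane  2: mask-off/ones ⇒ 0xffffffff
lane  3: mask-off/ones ⇒ 0xffffffff
lane  4: sub(0x40,0x9c) ⇒ 0xffffffa4
lane  5: mask-off/ones ⇒ 0xffffffff
lane  6: tail/keep ⇒ 0xb6
lane  7: tail/keep ⇒ 0x91

vd = [4294967295, 4294967242, 4294967295, 4294967295, 4294967204, 4294967295, 182, 145]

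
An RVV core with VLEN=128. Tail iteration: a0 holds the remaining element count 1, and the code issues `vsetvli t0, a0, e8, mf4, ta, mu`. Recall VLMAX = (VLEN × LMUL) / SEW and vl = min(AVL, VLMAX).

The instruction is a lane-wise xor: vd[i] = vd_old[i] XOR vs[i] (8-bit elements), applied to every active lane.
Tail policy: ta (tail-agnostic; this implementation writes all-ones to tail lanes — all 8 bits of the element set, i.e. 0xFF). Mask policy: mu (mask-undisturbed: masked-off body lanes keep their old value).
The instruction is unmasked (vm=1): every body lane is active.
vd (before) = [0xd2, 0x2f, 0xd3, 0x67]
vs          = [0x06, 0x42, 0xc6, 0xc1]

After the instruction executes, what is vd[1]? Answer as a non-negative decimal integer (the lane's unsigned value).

VLMAX = VLEN×LMUL/SEW = 128×1/4/8 = 4
vl ← min(1, 4) = 1
lane  0: xor(0xd2,0x06) ⇒ 0xd4
lane  1: tail/ones ⇒ 0xff
lane  2: tail/ones ⇒ 0xff
lane  3: tail/ones ⇒ 0xff

vd[1] = 255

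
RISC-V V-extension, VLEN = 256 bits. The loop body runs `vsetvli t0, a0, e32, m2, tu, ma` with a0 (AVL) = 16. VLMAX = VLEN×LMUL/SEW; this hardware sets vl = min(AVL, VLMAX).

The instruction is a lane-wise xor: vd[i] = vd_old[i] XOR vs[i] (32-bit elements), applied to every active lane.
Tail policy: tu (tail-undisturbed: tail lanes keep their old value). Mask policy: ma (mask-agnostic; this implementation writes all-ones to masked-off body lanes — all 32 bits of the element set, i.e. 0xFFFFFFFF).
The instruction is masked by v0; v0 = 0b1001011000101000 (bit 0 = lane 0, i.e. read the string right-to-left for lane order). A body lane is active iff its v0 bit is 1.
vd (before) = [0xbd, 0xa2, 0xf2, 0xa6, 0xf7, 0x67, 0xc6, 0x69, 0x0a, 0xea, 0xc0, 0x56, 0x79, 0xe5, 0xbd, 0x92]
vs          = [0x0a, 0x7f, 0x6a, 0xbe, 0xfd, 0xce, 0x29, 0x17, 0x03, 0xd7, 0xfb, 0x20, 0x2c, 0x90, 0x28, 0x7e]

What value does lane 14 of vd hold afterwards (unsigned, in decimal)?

VLMAX = (256 × 2) / 32 = 16 lanes
vl = min(AVL, VLMAX) = min(16, 16) = 16
lane  0: mask-off/ones ⇒ 0xffffffff
lane  1: mask-off/ones ⇒ 0xffffffff
lane  2: mask-off/ones ⇒ 0xffffffff
lane  3: xor(0xa6,0xbe) ⇒ 0x18
lane  4: mask-off/ones ⇒ 0xffffffff
lane  5: xor(0x67,0xce) ⇒ 0xa9
lane  6: mask-off/ones ⇒ 0xffffffff
lane  7: mask-off/ones ⇒ 0xffffffff
lane  8: mask-off/ones ⇒ 0xffffffff
lane  9: xor(0xea,0xd7) ⇒ 0x3d
lane 10: xor(0xc0,0xfb) ⇒ 0x3b
lane 11: mask-off/ones ⇒ 0xffffffff
lane 12: xor(0x79,0x2c) ⇒ 0x55
lane 13: mask-off/ones ⇒ 0xffffffff
lane 14: mask-off/ones ⇒ 0xffffffff
lane 15: xor(0x92,0x7e) ⇒ 0xec

vd[14] = 4294967295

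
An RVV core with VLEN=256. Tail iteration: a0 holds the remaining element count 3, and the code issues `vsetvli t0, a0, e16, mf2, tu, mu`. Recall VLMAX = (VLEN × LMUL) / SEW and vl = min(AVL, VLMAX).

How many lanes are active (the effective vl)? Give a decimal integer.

VLMAX = VLEN×LMUL/SEW = 256×1/2/16 = 8
AVL=3 ≤ VLMAX=8, so vl = 3

vl = 3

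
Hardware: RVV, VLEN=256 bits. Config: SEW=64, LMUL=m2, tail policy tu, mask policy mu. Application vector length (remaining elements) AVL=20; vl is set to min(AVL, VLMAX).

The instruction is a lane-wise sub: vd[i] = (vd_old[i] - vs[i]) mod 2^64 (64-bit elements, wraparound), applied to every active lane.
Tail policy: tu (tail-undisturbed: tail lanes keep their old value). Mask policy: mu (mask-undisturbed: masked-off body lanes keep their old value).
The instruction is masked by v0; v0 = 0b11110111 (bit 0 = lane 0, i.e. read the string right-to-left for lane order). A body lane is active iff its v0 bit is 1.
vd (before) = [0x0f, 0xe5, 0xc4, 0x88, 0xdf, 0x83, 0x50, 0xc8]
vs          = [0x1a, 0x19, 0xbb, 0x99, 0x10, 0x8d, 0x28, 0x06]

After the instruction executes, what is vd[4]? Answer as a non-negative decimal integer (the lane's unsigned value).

VLMAX = (256 × 2) / 64 = 8 lanes
AVL=20 > VLMAX=8, so vl = 8
[0] sub(0x0f,0x1a) = 0xfffffffffffffff5
[1] sub(0xe5,0x19) = 0xcc
[2] sub(0xc4,0xbb) = 0x09
[3] mask-off/keep = 0x88
[4] sub(0xdf,0x10) = 0xcf
[5] sub(0x83,0x8d) = 0xfffffffffffffff6
[6] sub(0x50,0x28) = 0x28
[7] sub(0xc8,0x06) = 0xc2

vd[4] = 207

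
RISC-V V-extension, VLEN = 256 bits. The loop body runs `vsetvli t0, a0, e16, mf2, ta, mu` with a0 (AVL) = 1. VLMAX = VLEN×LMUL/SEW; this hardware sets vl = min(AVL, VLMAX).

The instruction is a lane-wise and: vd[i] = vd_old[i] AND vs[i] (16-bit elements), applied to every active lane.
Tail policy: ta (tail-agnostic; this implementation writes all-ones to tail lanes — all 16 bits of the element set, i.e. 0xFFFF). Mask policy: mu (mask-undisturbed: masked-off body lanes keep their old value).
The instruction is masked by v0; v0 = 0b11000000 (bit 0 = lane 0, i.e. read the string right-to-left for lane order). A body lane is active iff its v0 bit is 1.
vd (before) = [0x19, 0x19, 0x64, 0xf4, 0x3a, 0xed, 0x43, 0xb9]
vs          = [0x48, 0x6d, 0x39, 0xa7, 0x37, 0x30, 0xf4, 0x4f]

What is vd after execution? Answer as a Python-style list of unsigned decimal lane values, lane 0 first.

VLMAX = (256 × 1/2) / 16 = 8 lanes
AVL=1 ≤ VLMAX=8, so vl = 1
vd[0] mask-off/keep -> 0x19
vd[1] tail/ones -> 0xffff
vd[2] tail/ones -> 0xffff
vd[3] tail/ones -> 0xffff
vd[4] tail/ones -> 0xffff
vd[5] tail/ones -> 0xffff
vd[6] tail/ones -> 0xffff
vd[7] tail/ones -> 0xffff

vd = [25, 65535, 65535, 65535, 65535, 65535, 65535, 65535]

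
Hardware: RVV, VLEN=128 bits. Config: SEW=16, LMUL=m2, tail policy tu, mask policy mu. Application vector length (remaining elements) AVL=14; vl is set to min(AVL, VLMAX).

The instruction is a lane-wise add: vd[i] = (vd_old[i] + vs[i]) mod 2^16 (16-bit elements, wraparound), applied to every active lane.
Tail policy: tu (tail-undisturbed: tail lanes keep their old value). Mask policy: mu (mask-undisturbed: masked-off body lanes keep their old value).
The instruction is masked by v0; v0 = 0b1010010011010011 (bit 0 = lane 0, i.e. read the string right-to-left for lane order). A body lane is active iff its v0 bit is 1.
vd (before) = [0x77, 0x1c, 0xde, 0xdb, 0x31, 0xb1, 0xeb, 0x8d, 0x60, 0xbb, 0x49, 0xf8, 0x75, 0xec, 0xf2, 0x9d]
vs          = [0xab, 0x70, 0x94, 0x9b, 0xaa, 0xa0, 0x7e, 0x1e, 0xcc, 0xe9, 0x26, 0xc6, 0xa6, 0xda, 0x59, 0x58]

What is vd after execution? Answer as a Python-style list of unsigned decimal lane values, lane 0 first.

lanes per group: 128·2/16 = 16
vl ← min(14, 16) = 14
lane  0: add(0x77,0xab) ⇒ 0x122
lane  1: add(0x1c,0x70) ⇒ 0x8c
lane  2: mask-off/keep ⇒ 0xde
lane  3: mask-off/keep ⇒ 0xdb
lane  4: add(0x31,0xaa) ⇒ 0xdb
lane  5: mask-off/keep ⇒ 0xb1
lane  6: add(0xeb,0x7e) ⇒ 0x169
lane  7: add(0x8d,0x1e) ⇒ 0xab
lane  8: mask-off/keep ⇒ 0x60
lane  9: mask-off/keep ⇒ 0xbb
lane 10: add(0x49,0x26) ⇒ 0x6f
lane 11: mask-off/keep ⇒ 0xf8
lane 12: mask-off/keep ⇒ 0x75
lane 13: add(0xec,0xda) ⇒ 0x1c6
lane 14: tail/keep ⇒ 0xf2
lane 15: tail/keep ⇒ 0x9d

vd = [290, 140, 222, 219, 219, 177, 361, 171, 96, 187, 111, 248, 117, 454, 242, 157]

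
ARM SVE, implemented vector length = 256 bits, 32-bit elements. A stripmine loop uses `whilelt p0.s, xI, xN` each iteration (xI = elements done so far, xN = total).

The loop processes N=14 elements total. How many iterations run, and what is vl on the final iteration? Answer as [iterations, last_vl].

[iterations, last_vl] = [2, 6]

256-bit reg / 32-bit elem → 8 lanes
N=14: ⌈14/8⌉ = 2 iters; last vl = 14 − 1×8 = 6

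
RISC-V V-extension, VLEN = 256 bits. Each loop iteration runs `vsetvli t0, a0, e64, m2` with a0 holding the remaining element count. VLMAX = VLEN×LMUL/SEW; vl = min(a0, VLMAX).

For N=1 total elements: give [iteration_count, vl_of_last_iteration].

VLMAX = VLEN×LMUL/SEW = 256×2/64 = 8
N=1: ⌈1/8⌉ = 1 iters; last vl = 1 − 0×8 = 1

[iterations, last_vl] = [1, 1]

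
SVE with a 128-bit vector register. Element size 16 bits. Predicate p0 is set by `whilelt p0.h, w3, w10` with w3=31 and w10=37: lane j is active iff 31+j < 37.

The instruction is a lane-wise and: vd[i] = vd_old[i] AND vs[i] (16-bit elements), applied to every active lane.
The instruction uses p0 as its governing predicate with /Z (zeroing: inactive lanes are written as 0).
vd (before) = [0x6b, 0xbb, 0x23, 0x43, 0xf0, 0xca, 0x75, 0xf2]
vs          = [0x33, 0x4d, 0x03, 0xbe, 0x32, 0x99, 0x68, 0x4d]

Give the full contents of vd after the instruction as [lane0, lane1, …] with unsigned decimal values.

lane count: 128 div 16 = 8
whilelt: lane j active iff 31+j < 37 → j < 6 → 6 active
  i=0: and(0x6b,0x33) → 35
  i=1: and(0xbb,0x4d) → 9
  i=2: and(0x23,0x03) → 3
  i=3: and(0x43,0xbe) → 2
  i=4: and(0xf0,0x32) → 48
  i=5: and(0xca,0x99) → 136
  i=6: tail/zero → 0
  i=7: tail/zero → 0

vd = [35, 9, 3, 2, 48, 136, 0, 0]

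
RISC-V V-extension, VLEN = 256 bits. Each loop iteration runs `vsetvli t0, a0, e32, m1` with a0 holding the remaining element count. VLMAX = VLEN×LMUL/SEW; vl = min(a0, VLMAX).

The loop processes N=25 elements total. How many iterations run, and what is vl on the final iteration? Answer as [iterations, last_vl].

VLMAX = (256 × 1) / 32 = 8 lanes
N=25: ⌈25/8⌉ = 4 iters; last vl = 25 − 3×8 = 1

[iterations, last_vl] = [4, 1]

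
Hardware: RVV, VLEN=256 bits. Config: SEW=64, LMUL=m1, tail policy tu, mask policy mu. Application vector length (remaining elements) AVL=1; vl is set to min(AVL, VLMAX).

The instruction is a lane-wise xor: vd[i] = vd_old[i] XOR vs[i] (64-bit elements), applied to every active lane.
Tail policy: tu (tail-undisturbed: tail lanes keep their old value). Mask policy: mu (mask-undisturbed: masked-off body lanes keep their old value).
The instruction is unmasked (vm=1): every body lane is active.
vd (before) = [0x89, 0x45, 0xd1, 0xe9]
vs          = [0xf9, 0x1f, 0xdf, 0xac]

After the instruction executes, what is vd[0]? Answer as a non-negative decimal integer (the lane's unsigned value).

vd[0] = 112

VLMAX = (256 × 1) / 64 = 4 lanes
vl = min(AVL, VLMAX) = min(1, 4) = 1
lane  0: xor(0x89,0xf9) ⇒ 0x70
lane  1: tail/keep ⇒ 0x45
lane  2: tail/keep ⇒ 0xd1
lane  3: tail/keep ⇒ 0xe9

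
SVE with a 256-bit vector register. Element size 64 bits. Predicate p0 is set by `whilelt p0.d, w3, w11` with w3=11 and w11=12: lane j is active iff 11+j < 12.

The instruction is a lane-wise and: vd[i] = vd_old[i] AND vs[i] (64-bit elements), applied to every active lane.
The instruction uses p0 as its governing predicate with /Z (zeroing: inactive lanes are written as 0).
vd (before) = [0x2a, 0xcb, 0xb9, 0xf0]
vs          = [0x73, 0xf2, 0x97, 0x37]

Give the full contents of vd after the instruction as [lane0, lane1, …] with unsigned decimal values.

register lanes = 256/64 = 4
active while 11+j < 12, i.e. j ∈ [0,1) capped at 4 ⇒ 1
lane  0: and(0x2a,0x73) ⇒ 0x22
lane  1: tail/zero ⇒ 0x00
lane  2: tail/zero ⇒ 0x00
lane  3: tail/zero ⇒ 0x00

vd = [34, 0, 0, 0]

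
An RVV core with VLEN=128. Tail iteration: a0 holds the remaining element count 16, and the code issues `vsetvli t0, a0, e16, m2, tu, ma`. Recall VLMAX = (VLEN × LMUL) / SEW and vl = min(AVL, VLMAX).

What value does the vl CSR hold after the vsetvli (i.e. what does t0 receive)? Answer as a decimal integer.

VLMAX = VLEN×LMUL/SEW = 128×2/16 = 16
vl = min(AVL, VLMAX) = min(16, 16) = 16

vl = 16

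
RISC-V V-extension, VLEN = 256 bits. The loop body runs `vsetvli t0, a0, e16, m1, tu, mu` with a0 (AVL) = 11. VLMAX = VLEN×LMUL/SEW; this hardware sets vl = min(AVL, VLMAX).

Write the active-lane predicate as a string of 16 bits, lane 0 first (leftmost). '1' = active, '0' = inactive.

lanes per group: 256·1/16 = 16
vl = min(AVL, VLMAX) = min(11, 16) = 11
bits (lane 0 leftmost): 1111111111100000

predicate = 1111111111100000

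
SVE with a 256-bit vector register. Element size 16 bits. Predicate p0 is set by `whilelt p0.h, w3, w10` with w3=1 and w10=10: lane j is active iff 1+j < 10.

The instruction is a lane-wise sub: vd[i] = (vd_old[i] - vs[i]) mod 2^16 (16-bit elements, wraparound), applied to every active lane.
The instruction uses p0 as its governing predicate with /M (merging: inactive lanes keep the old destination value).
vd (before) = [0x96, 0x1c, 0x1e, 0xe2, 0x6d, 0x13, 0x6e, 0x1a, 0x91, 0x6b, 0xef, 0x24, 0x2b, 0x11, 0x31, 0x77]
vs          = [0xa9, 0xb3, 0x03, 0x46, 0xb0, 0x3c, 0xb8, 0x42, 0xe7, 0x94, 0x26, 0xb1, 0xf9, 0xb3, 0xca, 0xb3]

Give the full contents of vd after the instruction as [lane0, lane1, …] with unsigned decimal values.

lane count: 256 div 16 = 16
whilelt: lane j active iff 1+j < 10 → j < 9 → 9 active
vd[0] sub(0x96,0xa9) -> 0xffed
vd[1] sub(0x1c,0xb3) -> 0xff69
vd[2] sub(0x1e,0x03) -> 0x1b
vd[3] sub(0xe2,0x46) -> 0x9c
vd[4] sub(0x6d,0xb0) -> 0xffbd
vd[5] sub(0x13,0x3c) -> 0xffd7
vd[6] sub(0x6e,0xb8) -> 0xffb6
vd[7] sub(0x1a,0x42) -> 0xffd8
vd[8] sub(0x91,0xe7) -> 0xffaa
vd[9] tail/keep -> 0x6b
vd[10] tail/keep -> 0xef
vd[11] tail/keep -> 0x24
vd[12] tail/keep -> 0x2b
vd[13] tail/keep -> 0x11
vd[14] tail/keep -> 0x31
vd[15] tail/keep -> 0x77

vd = [65517, 65385, 27, 156, 65469, 65495, 65462, 65496, 65450, 107, 239, 36, 43, 17, 49, 119]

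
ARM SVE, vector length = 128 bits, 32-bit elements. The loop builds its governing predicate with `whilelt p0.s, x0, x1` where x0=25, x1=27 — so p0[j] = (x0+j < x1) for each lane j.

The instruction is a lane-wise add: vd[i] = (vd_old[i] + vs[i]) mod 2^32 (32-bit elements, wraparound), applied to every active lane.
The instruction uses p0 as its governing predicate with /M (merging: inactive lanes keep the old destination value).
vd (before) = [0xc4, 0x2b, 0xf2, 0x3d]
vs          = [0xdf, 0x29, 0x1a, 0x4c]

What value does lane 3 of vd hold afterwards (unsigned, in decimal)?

lane count: 128 div 32 = 4
p0[j] = (25+j < 27); true for j=0..1 → 2 lanes set
[0] add(0xc4,0xdf) = 0x1a3
[1] add(0x2b,0x29) = 0x54
[2] tail/keep = 0xf2
[3] tail/keep = 0x3d

vd[3] = 61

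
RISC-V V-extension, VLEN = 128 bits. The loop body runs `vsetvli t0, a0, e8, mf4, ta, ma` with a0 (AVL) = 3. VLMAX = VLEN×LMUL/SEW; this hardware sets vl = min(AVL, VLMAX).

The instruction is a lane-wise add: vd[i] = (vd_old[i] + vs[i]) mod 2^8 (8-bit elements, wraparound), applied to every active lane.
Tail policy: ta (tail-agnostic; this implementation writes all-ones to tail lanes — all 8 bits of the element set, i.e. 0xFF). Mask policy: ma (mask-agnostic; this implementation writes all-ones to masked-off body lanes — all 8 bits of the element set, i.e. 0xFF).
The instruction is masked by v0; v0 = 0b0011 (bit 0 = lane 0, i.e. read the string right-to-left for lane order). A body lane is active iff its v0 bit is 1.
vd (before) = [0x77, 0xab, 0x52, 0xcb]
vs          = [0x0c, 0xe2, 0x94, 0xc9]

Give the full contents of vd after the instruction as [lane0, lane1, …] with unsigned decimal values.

VLMAX = (128 × 1/4) / 8 = 4 lanes
AVL=3 ≤ VLMAX=4, so vl = 3
vd[0] add(0x77,0x0c) -> 0x83
vd[1] add(0xab,0xe2) -> 0x8d
vd[2] mask-off/ones -> 0xff
vd[3] tail/ones -> 0xff

vd = [131, 141, 255, 255]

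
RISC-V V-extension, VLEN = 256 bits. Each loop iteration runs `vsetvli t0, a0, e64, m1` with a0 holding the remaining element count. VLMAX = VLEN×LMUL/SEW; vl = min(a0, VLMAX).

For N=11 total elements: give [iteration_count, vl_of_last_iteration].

[iterations, last_vl] = [3, 3]

VLMAX = VLEN×LMUL/SEW = 256×1/64 = 4
N=11: ⌈11/4⌉ = 3 iters; last vl = 11 − 2×4 = 3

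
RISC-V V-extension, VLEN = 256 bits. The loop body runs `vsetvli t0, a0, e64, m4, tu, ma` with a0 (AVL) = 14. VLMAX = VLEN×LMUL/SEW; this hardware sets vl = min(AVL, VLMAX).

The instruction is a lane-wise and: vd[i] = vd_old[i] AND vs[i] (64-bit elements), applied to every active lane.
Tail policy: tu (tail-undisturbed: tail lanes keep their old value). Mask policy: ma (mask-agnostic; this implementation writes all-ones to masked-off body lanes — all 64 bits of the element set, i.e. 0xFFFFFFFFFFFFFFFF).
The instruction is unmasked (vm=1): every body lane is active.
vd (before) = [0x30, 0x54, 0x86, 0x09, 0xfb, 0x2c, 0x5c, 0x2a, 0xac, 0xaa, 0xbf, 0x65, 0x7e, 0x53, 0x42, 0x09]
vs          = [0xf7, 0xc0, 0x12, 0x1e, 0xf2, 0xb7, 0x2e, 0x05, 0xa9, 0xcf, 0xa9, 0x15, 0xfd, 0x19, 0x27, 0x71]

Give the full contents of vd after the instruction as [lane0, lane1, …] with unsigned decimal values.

vd = [48, 64, 2, 8, 242, 36, 12, 0, 168, 138, 169, 5, 124, 17, 66, 9]

VLMAX = VLEN×LMUL/SEW = 256×4/64 = 16
vl = min(AVL, VLMAX) = min(14, 16) = 14
vd[0] and(0x30,0xf7) -> 0x30
vd[1] and(0x54,0xc0) -> 0x40
vd[2] and(0x86,0x12) -> 0x02
vd[3] and(0x09,0x1e) -> 0x08
vd[4] and(0xfb,0xf2) -> 0xf2
vd[5] and(0x2c,0xb7) -> 0x24
vd[6] and(0x5c,0x2e) -> 0x0c
vd[7] and(0x2a,0x05) -> 0x00
vd[8] and(0xac,0xa9) -> 0xa8
vd[9] and(0xaa,0xcf) -> 0x8a
vd[10] and(0xbf,0xa9) -> 0xa9
vd[11] and(0x65,0x15) -> 0x05
vd[12] and(0x7e,0xfd) -> 0x7c
vd[13] and(0x53,0x19) -> 0x11
vd[14] tail/keep -> 0x42
vd[15] tail/keep -> 0x09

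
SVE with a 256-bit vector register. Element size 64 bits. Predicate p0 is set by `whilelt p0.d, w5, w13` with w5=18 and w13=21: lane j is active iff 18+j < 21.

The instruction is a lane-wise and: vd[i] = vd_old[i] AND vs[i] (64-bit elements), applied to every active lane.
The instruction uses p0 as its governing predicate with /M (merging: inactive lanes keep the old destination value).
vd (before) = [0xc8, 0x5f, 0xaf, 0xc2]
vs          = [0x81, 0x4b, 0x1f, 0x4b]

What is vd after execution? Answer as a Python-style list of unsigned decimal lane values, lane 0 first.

vd = [128, 75, 15, 194]

lane count: 256 div 64 = 4
active while 18+j < 21, i.e. j ∈ [0,3) capped at 4 ⇒ 3
vd[0] and(0xc8,0x81) -> 0x80
vd[1] and(0x5f,0x4b) -> 0x4b
vd[2] and(0xaf,0x1f) -> 0x0f
vd[3] tail/keep -> 0xc2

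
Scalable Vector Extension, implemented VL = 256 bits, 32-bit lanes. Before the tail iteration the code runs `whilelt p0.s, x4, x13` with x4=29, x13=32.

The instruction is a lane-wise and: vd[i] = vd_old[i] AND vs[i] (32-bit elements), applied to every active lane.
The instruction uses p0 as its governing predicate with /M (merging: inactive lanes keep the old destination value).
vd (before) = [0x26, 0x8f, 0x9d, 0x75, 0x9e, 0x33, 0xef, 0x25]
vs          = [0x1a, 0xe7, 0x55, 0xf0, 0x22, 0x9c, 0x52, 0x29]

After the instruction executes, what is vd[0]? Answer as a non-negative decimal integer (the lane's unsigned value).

vd[0] = 2

register lanes = 256/32 = 8
p0[j] = (29+j < 32); true for j=0..2 → 3 lanes set
vd[0] and(0x26,0x1a) -> 0x02
vd[1] and(0x8f,0xe7) -> 0x87
vd[2] and(0x9d,0x55) -> 0x15
vd[3] tail/keep -> 0x75
vd[4] tail/keep -> 0x9e
vd[5] tail/keep -> 0x33
vd[6] tail/keep -> 0xef
vd[7] tail/keep -> 0x25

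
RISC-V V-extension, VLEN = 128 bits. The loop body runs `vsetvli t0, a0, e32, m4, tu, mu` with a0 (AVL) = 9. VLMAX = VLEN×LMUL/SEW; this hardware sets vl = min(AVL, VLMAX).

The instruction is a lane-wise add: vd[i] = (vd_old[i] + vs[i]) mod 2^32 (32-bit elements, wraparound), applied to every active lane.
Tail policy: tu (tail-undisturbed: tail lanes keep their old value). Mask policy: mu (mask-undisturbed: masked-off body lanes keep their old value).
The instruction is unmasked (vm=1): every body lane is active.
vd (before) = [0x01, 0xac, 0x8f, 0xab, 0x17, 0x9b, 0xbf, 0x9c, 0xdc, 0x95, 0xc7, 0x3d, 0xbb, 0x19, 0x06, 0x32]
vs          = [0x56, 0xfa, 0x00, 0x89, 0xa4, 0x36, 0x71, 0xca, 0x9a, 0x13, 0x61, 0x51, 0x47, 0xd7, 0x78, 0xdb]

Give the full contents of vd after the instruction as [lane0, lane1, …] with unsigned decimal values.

VLMAX = (128 × 4) / 32 = 16 lanes
vl ← min(9, 16) = 9
lane  0: add(0x01,0x56) ⇒ 0x57
lane  1: add(0xac,0xfa) ⇒ 0x1a6
lane  2: add(0x8f,0x00) ⇒ 0x8f
lane  3: add(0xab,0x89) ⇒ 0x134
lane  4: add(0x17,0xa4) ⇒ 0xbb
lane  5: add(0x9b,0x36) ⇒ 0xd1
lane  6: add(0xbf,0x71) ⇒ 0x130
lane  7: add(0x9c,0xca) ⇒ 0x166
lane  8: add(0xdc,0x9a) ⇒ 0x176
lane  9: tail/keep ⇒ 0x95
lane 10: tail/keep ⇒ 0xc7
lane 11: tail/keep ⇒ 0x3d
lane 12: tail/keep ⇒ 0xbb
lane 13: tail/keep ⇒ 0x19
lane 14: tail/keep ⇒ 0x06
lane 15: tail/keep ⇒ 0x32

vd = [87, 422, 143, 308, 187, 209, 304, 358, 374, 149, 199, 61, 187, 25, 6, 50]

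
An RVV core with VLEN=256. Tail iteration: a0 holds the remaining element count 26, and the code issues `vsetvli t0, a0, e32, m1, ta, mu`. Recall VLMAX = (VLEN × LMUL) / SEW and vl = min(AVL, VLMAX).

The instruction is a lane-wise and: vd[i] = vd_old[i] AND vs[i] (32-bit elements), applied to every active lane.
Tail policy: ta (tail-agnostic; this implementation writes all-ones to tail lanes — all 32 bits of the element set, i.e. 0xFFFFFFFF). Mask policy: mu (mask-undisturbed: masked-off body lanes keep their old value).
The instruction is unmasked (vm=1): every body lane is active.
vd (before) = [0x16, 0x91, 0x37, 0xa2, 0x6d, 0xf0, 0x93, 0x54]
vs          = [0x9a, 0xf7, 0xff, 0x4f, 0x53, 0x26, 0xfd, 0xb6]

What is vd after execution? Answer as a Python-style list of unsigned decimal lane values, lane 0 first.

VLMAX = VLEN×LMUL/SEW = 256×1/32 = 8
AVL=26 > VLMAX=8, so vl = 8
vd[0] and(0x16,0x9a) -> 0x12
vd[1] and(0x91,0xf7) -> 0x91
vd[2] and(0x37,0xff) -> 0x37
vd[3] and(0xa2,0x4f) -> 0x02
vd[4] and(0x6d,0x53) -> 0x41
vd[5] and(0xf0,0x26) -> 0x20
vd[6] and(0x93,0xfd) -> 0x91
vd[7] and(0x54,0xb6) -> 0x14

vd = [18, 145, 55, 2, 65, 32, 145, 20]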